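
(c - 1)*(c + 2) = c^2 + c - 2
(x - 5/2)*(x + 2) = x^2 - x/2 - 5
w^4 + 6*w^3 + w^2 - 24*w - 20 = (w - 2)*(w + 1)*(w + 2)*(w + 5)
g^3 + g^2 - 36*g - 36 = (g - 6)*(g + 1)*(g + 6)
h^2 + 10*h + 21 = (h + 3)*(h + 7)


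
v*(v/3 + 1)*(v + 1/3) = v^3/3 + 10*v^2/9 + v/3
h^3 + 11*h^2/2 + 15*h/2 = h*(h + 5/2)*(h + 3)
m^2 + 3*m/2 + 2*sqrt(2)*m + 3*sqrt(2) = (m + 3/2)*(m + 2*sqrt(2))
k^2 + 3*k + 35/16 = (k + 5/4)*(k + 7/4)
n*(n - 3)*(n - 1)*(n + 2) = n^4 - 2*n^3 - 5*n^2 + 6*n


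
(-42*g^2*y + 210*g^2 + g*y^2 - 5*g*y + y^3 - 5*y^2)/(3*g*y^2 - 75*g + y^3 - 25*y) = (-42*g^2 + g*y + y^2)/(3*g*y + 15*g + y^2 + 5*y)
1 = 1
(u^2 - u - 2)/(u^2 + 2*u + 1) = (u - 2)/(u + 1)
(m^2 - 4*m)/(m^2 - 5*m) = (m - 4)/(m - 5)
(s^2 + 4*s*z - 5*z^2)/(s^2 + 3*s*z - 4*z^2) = (s + 5*z)/(s + 4*z)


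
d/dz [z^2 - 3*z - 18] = 2*z - 3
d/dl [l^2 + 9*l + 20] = 2*l + 9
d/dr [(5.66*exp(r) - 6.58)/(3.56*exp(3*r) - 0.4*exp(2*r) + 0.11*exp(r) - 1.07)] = (-40.2992*exp(3*r) + 72.5384*exp(2*r) - 5.264*exp(r) - 5.3324)*exp(r)/(12.6736*exp(6*r) - 2.848*exp(5*r) + 0.9432*exp(4*r) - 7.7064*exp(3*r) + 0.8681*exp(2*r) - 0.2354*exp(r) + 1.1449)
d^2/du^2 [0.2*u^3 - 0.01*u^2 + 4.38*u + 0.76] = 1.2*u - 0.02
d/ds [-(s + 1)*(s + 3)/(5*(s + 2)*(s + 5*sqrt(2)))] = ((s + 1)*(s + 2)*(s + 3) + (s + 1)*(s + 3)*(s + 5*sqrt(2)) - 2*(s + 2)^2*(s + 5*sqrt(2)))/(5*(s + 2)^2*(s + 5*sqrt(2))^2)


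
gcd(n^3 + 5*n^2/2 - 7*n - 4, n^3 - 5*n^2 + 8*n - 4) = n - 2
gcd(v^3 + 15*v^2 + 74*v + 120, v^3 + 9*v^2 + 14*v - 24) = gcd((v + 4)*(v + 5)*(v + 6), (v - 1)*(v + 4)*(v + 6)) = v^2 + 10*v + 24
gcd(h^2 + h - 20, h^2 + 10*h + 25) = h + 5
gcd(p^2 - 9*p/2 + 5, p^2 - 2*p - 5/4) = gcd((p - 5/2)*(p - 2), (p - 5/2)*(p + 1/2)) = p - 5/2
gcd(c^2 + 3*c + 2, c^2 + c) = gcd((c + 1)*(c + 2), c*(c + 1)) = c + 1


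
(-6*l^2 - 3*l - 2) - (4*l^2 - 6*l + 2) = -10*l^2 + 3*l - 4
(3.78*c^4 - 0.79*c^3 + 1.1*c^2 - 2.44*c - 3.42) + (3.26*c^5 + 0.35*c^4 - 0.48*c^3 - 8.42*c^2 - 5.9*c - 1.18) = 3.26*c^5 + 4.13*c^4 - 1.27*c^3 - 7.32*c^2 - 8.34*c - 4.6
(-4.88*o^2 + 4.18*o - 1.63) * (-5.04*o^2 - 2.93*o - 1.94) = 24.5952*o^4 - 6.7688*o^3 + 5.435*o^2 - 3.3333*o + 3.1622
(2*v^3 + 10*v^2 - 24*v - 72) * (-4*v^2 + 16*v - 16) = -8*v^5 - 8*v^4 + 224*v^3 - 256*v^2 - 768*v + 1152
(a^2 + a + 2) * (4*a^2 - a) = 4*a^4 + 3*a^3 + 7*a^2 - 2*a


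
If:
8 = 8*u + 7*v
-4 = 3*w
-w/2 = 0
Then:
No Solution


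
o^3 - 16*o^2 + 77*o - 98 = (o - 7)^2*(o - 2)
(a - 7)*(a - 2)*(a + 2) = a^3 - 7*a^2 - 4*a + 28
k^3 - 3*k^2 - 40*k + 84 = (k - 7)*(k - 2)*(k + 6)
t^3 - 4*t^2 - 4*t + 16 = (t - 4)*(t - 2)*(t + 2)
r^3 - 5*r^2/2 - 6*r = r*(r - 4)*(r + 3/2)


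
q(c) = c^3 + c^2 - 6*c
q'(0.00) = -6.00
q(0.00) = 0.00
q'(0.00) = -6.00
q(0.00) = 0.00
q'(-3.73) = 28.28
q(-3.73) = -15.60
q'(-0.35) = -6.33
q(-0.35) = 2.18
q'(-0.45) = -6.29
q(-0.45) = 2.81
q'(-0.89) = -5.40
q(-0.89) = 5.43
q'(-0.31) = -6.33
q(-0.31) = 1.93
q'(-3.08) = 16.30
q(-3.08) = -1.25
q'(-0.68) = -5.97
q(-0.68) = 4.23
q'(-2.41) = 6.60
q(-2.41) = 6.27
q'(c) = 3*c^2 + 2*c - 6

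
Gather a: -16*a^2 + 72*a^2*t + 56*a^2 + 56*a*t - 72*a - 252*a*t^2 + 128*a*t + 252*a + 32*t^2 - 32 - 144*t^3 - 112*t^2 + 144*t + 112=a^2*(72*t + 40) + a*(-252*t^2 + 184*t + 180) - 144*t^3 - 80*t^2 + 144*t + 80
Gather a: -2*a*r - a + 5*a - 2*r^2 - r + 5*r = a*(4 - 2*r) - 2*r^2 + 4*r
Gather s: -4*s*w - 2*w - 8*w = -4*s*w - 10*w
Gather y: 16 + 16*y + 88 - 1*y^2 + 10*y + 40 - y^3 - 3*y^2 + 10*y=-y^3 - 4*y^2 + 36*y + 144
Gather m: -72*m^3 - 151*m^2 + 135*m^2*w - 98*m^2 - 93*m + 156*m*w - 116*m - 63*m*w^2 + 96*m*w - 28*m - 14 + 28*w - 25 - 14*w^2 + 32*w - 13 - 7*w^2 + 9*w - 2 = -72*m^3 + m^2*(135*w - 249) + m*(-63*w^2 + 252*w - 237) - 21*w^2 + 69*w - 54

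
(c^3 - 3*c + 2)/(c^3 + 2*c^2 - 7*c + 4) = (c + 2)/(c + 4)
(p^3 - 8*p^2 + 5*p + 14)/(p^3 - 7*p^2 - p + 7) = (p - 2)/(p - 1)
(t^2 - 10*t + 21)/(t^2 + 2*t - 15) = (t - 7)/(t + 5)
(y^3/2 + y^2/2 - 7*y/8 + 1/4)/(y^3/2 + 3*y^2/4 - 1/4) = (y^2 + 3*y/2 - 1)/(y^2 + 2*y + 1)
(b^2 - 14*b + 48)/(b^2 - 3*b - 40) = (b - 6)/(b + 5)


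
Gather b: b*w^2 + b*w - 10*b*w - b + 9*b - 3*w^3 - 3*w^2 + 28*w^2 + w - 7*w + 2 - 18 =b*(w^2 - 9*w + 8) - 3*w^3 + 25*w^2 - 6*w - 16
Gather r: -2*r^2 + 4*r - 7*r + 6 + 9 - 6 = -2*r^2 - 3*r + 9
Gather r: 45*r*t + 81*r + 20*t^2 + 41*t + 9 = r*(45*t + 81) + 20*t^2 + 41*t + 9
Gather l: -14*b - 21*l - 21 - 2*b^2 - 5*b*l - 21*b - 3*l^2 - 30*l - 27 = -2*b^2 - 35*b - 3*l^2 + l*(-5*b - 51) - 48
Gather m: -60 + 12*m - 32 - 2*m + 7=10*m - 85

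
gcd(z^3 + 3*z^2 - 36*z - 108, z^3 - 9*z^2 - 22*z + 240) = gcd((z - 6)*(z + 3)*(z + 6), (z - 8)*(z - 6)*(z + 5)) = z - 6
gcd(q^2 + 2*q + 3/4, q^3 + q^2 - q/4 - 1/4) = q + 1/2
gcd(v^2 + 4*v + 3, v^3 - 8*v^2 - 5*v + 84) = v + 3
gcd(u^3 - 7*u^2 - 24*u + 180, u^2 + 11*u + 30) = u + 5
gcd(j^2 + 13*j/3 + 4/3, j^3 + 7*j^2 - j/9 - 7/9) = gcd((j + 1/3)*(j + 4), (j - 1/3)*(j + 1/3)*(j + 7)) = j + 1/3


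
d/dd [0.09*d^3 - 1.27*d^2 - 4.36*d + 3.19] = 0.27*d^2 - 2.54*d - 4.36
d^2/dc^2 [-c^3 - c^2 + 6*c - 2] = -6*c - 2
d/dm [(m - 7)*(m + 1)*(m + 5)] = 3*m^2 - 2*m - 37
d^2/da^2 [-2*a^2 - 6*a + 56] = -4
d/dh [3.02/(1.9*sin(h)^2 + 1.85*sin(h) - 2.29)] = -(11.476*sin(h) + 5.587)*cos(h)/(1.9*sin(h)^2 + 1.85*sin(h) - 2.29)^2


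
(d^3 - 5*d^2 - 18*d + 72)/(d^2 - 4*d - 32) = (d^2 - 9*d + 18)/(d - 8)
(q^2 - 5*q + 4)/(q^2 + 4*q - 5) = (q - 4)/(q + 5)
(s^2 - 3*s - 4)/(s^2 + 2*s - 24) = (s + 1)/(s + 6)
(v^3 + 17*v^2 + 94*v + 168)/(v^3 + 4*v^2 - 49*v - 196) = (v + 6)/(v - 7)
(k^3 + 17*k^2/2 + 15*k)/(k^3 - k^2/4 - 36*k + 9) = 2*k*(2*k + 5)/(4*k^2 - 25*k + 6)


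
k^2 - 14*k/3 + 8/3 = (k - 4)*(k - 2/3)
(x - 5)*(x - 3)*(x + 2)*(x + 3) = x^4 - 3*x^3 - 19*x^2 + 27*x + 90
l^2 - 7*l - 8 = (l - 8)*(l + 1)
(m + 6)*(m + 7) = m^2 + 13*m + 42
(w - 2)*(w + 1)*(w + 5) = w^3 + 4*w^2 - 7*w - 10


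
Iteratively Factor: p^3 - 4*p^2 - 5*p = (p)*(p^2 - 4*p - 5) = p*(p + 1)*(p - 5)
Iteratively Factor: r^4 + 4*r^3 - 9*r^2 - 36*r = (r + 3)*(r^3 + r^2 - 12*r) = (r - 3)*(r + 3)*(r^2 + 4*r) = r*(r - 3)*(r + 3)*(r + 4)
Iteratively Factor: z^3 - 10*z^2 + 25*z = (z - 5)*(z^2 - 5*z) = z*(z - 5)*(z - 5)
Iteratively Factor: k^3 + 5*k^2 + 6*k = (k + 2)*(k^2 + 3*k) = k*(k + 2)*(k + 3)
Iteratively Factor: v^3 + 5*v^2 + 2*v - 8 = (v - 1)*(v^2 + 6*v + 8) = (v - 1)*(v + 4)*(v + 2)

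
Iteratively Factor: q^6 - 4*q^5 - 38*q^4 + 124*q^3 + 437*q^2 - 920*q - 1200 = (q + 4)*(q^5 - 8*q^4 - 6*q^3 + 148*q^2 - 155*q - 300) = (q + 4)^2*(q^4 - 12*q^3 + 42*q^2 - 20*q - 75) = (q - 5)*(q + 4)^2*(q^3 - 7*q^2 + 7*q + 15) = (q - 5)^2*(q + 4)^2*(q^2 - 2*q - 3) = (q - 5)^2*(q - 3)*(q + 4)^2*(q + 1)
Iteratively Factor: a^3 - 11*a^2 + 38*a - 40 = (a - 2)*(a^2 - 9*a + 20) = (a - 5)*(a - 2)*(a - 4)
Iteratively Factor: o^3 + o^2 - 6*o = (o)*(o^2 + o - 6) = o*(o - 2)*(o + 3)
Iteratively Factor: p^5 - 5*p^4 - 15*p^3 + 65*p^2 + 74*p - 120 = (p - 1)*(p^4 - 4*p^3 - 19*p^2 + 46*p + 120) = (p - 1)*(p + 3)*(p^3 - 7*p^2 + 2*p + 40) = (p - 4)*(p - 1)*(p + 3)*(p^2 - 3*p - 10) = (p - 4)*(p - 1)*(p + 2)*(p + 3)*(p - 5)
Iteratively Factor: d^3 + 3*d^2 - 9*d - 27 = (d - 3)*(d^2 + 6*d + 9) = (d - 3)*(d + 3)*(d + 3)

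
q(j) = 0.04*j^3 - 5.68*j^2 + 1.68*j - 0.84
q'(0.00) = 1.68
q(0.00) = -0.84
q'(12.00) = -117.36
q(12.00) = -729.48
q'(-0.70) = 9.69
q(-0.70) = -4.81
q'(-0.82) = 11.08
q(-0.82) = -6.06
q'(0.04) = 1.23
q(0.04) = -0.78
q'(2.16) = -22.30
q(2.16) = -23.31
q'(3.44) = -35.98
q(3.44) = -60.65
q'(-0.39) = 6.13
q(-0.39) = -2.36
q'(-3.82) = 46.83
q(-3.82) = -92.37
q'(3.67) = -38.39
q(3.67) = -69.20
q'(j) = 0.12*j^2 - 11.36*j + 1.68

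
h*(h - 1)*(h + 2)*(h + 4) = h^4 + 5*h^3 + 2*h^2 - 8*h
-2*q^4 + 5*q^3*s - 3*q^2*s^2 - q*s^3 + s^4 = (-q + s)^3*(2*q + s)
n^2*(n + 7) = n^3 + 7*n^2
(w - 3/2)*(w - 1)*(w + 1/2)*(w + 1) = w^4 - w^3 - 7*w^2/4 + w + 3/4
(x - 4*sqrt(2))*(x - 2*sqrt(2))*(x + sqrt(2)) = x^3 - 5*sqrt(2)*x^2 + 4*x + 16*sqrt(2)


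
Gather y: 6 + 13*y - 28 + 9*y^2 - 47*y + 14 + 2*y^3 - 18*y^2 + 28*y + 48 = 2*y^3 - 9*y^2 - 6*y + 40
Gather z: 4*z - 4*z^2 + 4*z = -4*z^2 + 8*z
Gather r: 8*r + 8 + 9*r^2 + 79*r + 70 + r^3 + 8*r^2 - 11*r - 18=r^3 + 17*r^2 + 76*r + 60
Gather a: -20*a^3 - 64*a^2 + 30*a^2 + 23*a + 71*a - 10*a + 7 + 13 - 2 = -20*a^3 - 34*a^2 + 84*a + 18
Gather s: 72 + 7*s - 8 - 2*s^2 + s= -2*s^2 + 8*s + 64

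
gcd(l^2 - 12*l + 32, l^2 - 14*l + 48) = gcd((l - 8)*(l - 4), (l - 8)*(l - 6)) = l - 8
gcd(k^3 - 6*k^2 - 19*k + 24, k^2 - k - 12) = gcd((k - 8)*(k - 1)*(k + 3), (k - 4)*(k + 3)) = k + 3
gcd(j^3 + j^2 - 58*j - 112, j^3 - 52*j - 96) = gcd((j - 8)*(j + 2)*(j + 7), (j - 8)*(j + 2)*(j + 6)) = j^2 - 6*j - 16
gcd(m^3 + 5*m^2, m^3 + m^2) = m^2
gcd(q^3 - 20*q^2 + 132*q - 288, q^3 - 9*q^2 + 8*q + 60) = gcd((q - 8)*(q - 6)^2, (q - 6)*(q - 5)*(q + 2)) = q - 6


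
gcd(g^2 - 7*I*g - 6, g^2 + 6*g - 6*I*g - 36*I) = g - 6*I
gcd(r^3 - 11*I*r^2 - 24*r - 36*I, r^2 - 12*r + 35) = 1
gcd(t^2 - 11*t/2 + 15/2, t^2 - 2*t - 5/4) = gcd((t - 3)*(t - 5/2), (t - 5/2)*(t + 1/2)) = t - 5/2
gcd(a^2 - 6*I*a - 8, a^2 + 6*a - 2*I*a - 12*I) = a - 2*I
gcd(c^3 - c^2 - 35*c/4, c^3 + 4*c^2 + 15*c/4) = c^2 + 5*c/2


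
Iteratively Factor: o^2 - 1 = (o - 1)*(o + 1)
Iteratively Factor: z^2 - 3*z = (z - 3)*(z)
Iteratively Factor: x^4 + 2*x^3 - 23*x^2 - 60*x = (x + 4)*(x^3 - 2*x^2 - 15*x) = (x - 5)*(x + 4)*(x^2 + 3*x) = (x - 5)*(x + 3)*(x + 4)*(x)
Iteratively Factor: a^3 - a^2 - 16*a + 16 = (a + 4)*(a^2 - 5*a + 4) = (a - 1)*(a + 4)*(a - 4)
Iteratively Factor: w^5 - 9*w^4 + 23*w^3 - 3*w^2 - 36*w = (w + 1)*(w^4 - 10*w^3 + 33*w^2 - 36*w) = (w - 4)*(w + 1)*(w^3 - 6*w^2 + 9*w) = w*(w - 4)*(w + 1)*(w^2 - 6*w + 9) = w*(w - 4)*(w - 3)*(w + 1)*(w - 3)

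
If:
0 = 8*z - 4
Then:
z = 1/2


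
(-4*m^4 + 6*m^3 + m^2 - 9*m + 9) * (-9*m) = 36*m^5 - 54*m^4 - 9*m^3 + 81*m^2 - 81*m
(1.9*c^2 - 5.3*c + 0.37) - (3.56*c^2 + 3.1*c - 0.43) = -1.66*c^2 - 8.4*c + 0.8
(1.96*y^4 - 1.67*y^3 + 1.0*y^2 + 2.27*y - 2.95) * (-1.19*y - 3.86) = -2.3324*y^5 - 5.5783*y^4 + 5.2562*y^3 - 6.5613*y^2 - 5.2517*y + 11.387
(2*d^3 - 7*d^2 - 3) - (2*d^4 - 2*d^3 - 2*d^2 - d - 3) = -2*d^4 + 4*d^3 - 5*d^2 + d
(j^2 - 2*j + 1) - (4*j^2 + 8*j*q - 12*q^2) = -3*j^2 - 8*j*q - 2*j + 12*q^2 + 1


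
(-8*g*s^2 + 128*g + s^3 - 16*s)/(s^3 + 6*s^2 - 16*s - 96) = (-8*g + s)/(s + 6)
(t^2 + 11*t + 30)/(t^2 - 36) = (t + 5)/(t - 6)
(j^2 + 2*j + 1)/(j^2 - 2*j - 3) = (j + 1)/(j - 3)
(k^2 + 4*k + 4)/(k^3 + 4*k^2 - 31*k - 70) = (k + 2)/(k^2 + 2*k - 35)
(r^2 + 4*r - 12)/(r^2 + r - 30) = (r - 2)/(r - 5)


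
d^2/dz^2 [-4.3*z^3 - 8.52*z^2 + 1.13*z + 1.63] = -25.8*z - 17.04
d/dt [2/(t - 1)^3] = -6/(t - 1)^4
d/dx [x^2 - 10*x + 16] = 2*x - 10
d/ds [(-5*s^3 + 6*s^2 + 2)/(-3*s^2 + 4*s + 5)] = (15*s^4 - 40*s^3 - 51*s^2 + 72*s - 8)/(9*s^4 - 24*s^3 - 14*s^2 + 40*s + 25)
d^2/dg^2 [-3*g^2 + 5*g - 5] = -6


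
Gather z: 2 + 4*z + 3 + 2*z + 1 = 6*z + 6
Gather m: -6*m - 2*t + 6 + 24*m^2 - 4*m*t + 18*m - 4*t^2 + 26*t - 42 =24*m^2 + m*(12 - 4*t) - 4*t^2 + 24*t - 36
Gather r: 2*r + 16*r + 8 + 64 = 18*r + 72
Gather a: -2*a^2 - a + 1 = -2*a^2 - a + 1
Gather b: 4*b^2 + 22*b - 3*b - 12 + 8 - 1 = 4*b^2 + 19*b - 5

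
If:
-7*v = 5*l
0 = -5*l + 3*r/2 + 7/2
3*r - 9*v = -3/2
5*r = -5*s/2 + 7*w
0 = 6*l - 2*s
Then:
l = 77/230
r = -28/23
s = 231/230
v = -11/46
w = -47/92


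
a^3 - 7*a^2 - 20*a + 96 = (a - 8)*(a - 3)*(a + 4)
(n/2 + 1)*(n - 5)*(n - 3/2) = n^3/2 - 9*n^2/4 - 11*n/4 + 15/2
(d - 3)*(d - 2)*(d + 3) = d^3 - 2*d^2 - 9*d + 18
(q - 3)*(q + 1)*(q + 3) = q^3 + q^2 - 9*q - 9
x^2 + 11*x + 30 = (x + 5)*(x + 6)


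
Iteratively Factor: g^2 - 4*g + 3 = (g - 3)*(g - 1)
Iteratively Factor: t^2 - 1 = (t - 1)*(t + 1)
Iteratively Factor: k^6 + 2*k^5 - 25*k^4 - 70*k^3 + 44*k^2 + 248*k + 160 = (k - 2)*(k^5 + 4*k^4 - 17*k^3 - 104*k^2 - 164*k - 80) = (k - 2)*(k + 4)*(k^4 - 17*k^2 - 36*k - 20) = (k - 2)*(k + 2)*(k + 4)*(k^3 - 2*k^2 - 13*k - 10) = (k - 2)*(k + 1)*(k + 2)*(k + 4)*(k^2 - 3*k - 10) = (k - 2)*(k + 1)*(k + 2)^2*(k + 4)*(k - 5)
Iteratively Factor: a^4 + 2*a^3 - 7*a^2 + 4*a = (a - 1)*(a^3 + 3*a^2 - 4*a) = (a - 1)^2*(a^2 + 4*a) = (a - 1)^2*(a + 4)*(a)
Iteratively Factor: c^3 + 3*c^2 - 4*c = (c)*(c^2 + 3*c - 4) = c*(c - 1)*(c + 4)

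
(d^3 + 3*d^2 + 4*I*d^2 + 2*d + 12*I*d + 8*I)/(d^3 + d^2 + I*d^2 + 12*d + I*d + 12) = (d + 2)/(d - 3*I)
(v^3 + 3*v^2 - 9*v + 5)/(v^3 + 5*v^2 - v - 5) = (v - 1)/(v + 1)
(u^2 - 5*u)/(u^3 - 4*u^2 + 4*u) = (u - 5)/(u^2 - 4*u + 4)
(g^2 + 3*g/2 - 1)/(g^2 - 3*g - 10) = (g - 1/2)/(g - 5)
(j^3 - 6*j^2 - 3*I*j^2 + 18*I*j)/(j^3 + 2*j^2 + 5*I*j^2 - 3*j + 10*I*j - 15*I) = j*(j^2 - 3*j*(2 + I) + 18*I)/(j^3 + j^2*(2 + 5*I) + j*(-3 + 10*I) - 15*I)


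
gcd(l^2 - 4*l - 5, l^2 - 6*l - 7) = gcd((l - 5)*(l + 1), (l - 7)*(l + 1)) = l + 1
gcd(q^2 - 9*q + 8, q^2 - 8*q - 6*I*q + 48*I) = q - 8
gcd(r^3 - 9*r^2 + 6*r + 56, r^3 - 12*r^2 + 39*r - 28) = r^2 - 11*r + 28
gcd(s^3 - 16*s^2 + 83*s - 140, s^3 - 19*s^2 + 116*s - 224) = s^2 - 11*s + 28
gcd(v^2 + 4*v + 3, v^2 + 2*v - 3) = v + 3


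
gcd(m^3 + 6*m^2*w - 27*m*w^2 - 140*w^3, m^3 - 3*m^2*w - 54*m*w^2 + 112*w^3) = m + 7*w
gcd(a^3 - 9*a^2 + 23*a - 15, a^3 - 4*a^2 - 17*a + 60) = a^2 - 8*a + 15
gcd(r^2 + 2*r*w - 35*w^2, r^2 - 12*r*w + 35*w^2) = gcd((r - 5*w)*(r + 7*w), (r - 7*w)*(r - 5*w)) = r - 5*w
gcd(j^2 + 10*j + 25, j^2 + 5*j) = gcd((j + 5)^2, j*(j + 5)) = j + 5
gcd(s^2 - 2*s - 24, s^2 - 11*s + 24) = 1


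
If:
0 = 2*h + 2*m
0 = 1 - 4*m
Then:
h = -1/4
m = 1/4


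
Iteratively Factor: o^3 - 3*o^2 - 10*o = (o - 5)*(o^2 + 2*o) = (o - 5)*(o + 2)*(o)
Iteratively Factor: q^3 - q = (q + 1)*(q^2 - q) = q*(q + 1)*(q - 1)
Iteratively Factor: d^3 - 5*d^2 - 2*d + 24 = (d + 2)*(d^2 - 7*d + 12) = (d - 3)*(d + 2)*(d - 4)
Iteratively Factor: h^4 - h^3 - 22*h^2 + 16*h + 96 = (h - 4)*(h^3 + 3*h^2 - 10*h - 24) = (h - 4)*(h - 3)*(h^2 + 6*h + 8) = (h - 4)*(h - 3)*(h + 2)*(h + 4)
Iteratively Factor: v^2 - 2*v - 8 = (v + 2)*(v - 4)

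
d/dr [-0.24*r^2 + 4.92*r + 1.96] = 4.92 - 0.48*r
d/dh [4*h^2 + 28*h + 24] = 8*h + 28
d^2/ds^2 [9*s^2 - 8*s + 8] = 18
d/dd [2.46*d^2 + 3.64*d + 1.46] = 4.92*d + 3.64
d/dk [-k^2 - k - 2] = -2*k - 1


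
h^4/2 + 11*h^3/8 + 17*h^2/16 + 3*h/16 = h*(h/2 + 1/2)*(h + 1/4)*(h + 3/2)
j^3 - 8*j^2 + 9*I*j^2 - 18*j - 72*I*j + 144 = (j - 8)*(j + 3*I)*(j + 6*I)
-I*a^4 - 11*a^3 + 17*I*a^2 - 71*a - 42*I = (a - 7*I)*(a - 6*I)*(a + I)*(-I*a + 1)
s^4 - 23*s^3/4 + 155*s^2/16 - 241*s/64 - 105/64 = (s - 3)*(s - 7/4)*(s - 5/4)*(s + 1/4)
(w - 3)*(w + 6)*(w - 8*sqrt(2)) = w^3 - 8*sqrt(2)*w^2 + 3*w^2 - 24*sqrt(2)*w - 18*w + 144*sqrt(2)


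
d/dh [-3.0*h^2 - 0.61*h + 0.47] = -6.0*h - 0.61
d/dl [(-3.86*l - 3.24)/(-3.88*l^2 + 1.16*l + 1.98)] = (14.9768*l^2 - 4.4776*l - (3.86*l + 3.24)*(7.76*l - 1.16) - 7.6428)/(-3.88*l^2 + 1.16*l + 1.98)^2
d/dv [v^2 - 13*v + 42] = 2*v - 13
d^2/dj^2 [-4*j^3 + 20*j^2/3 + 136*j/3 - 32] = 40/3 - 24*j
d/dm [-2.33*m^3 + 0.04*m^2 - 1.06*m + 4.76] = -6.99*m^2 + 0.08*m - 1.06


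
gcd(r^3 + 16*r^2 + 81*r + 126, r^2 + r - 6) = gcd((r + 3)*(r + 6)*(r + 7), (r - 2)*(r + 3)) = r + 3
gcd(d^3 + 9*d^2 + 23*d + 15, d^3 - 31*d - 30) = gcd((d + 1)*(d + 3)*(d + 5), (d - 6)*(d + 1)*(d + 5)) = d^2 + 6*d + 5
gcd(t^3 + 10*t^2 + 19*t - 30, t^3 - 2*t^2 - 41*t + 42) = t^2 + 5*t - 6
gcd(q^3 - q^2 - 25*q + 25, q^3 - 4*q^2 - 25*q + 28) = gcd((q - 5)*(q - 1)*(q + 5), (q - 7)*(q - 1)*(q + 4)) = q - 1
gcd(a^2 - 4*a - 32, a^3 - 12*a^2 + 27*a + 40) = a - 8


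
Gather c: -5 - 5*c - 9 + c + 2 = -4*c - 12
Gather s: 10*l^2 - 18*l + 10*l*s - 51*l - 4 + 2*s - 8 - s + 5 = 10*l^2 - 69*l + s*(10*l + 1) - 7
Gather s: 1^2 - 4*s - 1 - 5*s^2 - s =-5*s^2 - 5*s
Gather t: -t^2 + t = -t^2 + t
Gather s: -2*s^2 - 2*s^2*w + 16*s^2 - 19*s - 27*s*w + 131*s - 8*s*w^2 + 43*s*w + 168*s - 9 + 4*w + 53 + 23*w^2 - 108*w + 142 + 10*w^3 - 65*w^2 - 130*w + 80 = s^2*(14 - 2*w) + s*(-8*w^2 + 16*w + 280) + 10*w^3 - 42*w^2 - 234*w + 266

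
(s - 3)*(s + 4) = s^2 + s - 12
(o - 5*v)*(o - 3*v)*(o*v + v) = o^3*v - 8*o^2*v^2 + o^2*v + 15*o*v^3 - 8*o*v^2 + 15*v^3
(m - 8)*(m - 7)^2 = m^3 - 22*m^2 + 161*m - 392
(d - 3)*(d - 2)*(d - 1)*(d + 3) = d^4 - 3*d^3 - 7*d^2 + 27*d - 18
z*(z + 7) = z^2 + 7*z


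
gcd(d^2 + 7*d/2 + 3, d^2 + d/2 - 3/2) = d + 3/2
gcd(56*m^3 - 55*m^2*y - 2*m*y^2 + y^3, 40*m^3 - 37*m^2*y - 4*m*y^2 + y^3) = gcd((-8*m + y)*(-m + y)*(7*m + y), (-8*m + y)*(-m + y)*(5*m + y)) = 8*m^2 - 9*m*y + y^2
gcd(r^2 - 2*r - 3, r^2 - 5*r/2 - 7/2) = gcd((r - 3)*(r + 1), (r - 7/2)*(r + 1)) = r + 1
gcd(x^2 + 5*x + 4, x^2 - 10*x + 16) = 1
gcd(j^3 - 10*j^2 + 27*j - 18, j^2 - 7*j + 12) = j - 3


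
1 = 1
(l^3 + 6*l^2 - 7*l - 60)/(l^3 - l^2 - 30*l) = (l^2 + l - 12)/(l*(l - 6))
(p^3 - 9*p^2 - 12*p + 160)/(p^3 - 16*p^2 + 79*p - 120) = (p + 4)/(p - 3)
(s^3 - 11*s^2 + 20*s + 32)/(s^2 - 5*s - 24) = (s^2 - 3*s - 4)/(s + 3)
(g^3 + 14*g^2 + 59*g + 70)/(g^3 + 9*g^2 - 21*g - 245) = (g^2 + 7*g + 10)/(g^2 + 2*g - 35)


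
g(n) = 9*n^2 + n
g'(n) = 18*n + 1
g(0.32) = 1.24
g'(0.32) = 6.76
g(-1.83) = 28.31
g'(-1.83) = -31.94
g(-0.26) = 0.35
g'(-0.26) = -3.68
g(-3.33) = 96.47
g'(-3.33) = -58.94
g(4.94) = 224.57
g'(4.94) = 89.92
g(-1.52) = 19.27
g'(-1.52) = -26.36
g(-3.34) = 97.06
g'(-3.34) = -59.12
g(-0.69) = 3.59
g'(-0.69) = -11.42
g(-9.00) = 720.00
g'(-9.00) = -161.00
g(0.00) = 0.00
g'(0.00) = 1.00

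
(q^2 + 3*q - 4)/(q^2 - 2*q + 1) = (q + 4)/(q - 1)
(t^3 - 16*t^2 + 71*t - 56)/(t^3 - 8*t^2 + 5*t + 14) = (t^2 - 9*t + 8)/(t^2 - t - 2)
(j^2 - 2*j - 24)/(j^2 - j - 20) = (j - 6)/(j - 5)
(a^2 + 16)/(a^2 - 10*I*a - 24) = (a + 4*I)/(a - 6*I)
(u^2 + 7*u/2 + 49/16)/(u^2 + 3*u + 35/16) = (4*u + 7)/(4*u + 5)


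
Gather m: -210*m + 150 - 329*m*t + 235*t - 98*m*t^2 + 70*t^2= m*(-98*t^2 - 329*t - 210) + 70*t^2 + 235*t + 150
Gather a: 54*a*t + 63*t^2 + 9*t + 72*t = 54*a*t + 63*t^2 + 81*t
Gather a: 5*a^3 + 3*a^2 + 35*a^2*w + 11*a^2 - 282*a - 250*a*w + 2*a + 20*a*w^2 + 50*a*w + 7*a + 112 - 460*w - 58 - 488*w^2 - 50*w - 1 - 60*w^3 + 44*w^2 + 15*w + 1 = 5*a^3 + a^2*(35*w + 14) + a*(20*w^2 - 200*w - 273) - 60*w^3 - 444*w^2 - 495*w + 54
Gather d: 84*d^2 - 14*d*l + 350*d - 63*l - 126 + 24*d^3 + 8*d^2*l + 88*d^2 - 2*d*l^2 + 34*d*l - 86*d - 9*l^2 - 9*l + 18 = 24*d^3 + d^2*(8*l + 172) + d*(-2*l^2 + 20*l + 264) - 9*l^2 - 72*l - 108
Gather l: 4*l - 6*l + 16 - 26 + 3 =-2*l - 7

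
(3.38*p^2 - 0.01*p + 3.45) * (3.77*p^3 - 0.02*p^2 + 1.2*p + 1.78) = 12.7426*p^5 - 0.1053*p^4 + 17.0627*p^3 + 5.9354*p^2 + 4.1222*p + 6.141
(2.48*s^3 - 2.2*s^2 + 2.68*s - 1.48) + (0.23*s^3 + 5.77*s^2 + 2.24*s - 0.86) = 2.71*s^3 + 3.57*s^2 + 4.92*s - 2.34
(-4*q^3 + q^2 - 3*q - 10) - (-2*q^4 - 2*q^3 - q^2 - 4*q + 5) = 2*q^4 - 2*q^3 + 2*q^2 + q - 15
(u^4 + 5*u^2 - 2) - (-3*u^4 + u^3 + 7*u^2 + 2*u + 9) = 4*u^4 - u^3 - 2*u^2 - 2*u - 11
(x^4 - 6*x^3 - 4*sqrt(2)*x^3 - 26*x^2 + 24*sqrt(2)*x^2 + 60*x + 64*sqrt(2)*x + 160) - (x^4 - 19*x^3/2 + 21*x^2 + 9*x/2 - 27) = -4*sqrt(2)*x^3 + 7*x^3/2 - 47*x^2 + 24*sqrt(2)*x^2 + 111*x/2 + 64*sqrt(2)*x + 187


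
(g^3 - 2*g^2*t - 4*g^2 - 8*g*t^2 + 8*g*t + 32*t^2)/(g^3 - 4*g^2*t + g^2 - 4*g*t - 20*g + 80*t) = (g + 2*t)/(g + 5)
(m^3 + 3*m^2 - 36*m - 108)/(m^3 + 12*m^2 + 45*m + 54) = (m - 6)/(m + 3)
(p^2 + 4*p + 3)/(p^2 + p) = (p + 3)/p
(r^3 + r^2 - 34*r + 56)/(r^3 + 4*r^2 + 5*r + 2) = (r^3 + r^2 - 34*r + 56)/(r^3 + 4*r^2 + 5*r + 2)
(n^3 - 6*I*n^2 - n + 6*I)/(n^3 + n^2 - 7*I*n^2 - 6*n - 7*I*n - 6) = (n - 1)/(n - I)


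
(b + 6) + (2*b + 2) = 3*b + 8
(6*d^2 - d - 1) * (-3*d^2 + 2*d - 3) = -18*d^4 + 15*d^3 - 17*d^2 + d + 3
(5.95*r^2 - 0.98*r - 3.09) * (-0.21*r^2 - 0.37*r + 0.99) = -1.2495*r^4 - 1.9957*r^3 + 6.902*r^2 + 0.1731*r - 3.0591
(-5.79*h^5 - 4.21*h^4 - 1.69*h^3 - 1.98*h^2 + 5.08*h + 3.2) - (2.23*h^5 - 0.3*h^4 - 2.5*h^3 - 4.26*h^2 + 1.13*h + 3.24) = -8.02*h^5 - 3.91*h^4 + 0.81*h^3 + 2.28*h^2 + 3.95*h - 0.04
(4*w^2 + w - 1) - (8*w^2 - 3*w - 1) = -4*w^2 + 4*w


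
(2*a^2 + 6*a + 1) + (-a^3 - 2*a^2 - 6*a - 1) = -a^3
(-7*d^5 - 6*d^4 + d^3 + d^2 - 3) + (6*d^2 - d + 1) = -7*d^5 - 6*d^4 + d^3 + 7*d^2 - d - 2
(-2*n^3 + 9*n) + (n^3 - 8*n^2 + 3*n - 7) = -n^3 - 8*n^2 + 12*n - 7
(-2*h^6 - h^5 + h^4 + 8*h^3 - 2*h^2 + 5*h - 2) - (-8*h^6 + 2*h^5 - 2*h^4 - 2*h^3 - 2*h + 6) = 6*h^6 - 3*h^5 + 3*h^4 + 10*h^3 - 2*h^2 + 7*h - 8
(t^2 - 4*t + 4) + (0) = t^2 - 4*t + 4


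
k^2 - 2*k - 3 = (k - 3)*(k + 1)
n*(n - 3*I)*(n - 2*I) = n^3 - 5*I*n^2 - 6*n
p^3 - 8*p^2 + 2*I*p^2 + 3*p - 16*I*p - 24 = (p - 8)*(p - I)*(p + 3*I)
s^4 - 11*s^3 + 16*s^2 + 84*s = s*(s - 7)*(s - 6)*(s + 2)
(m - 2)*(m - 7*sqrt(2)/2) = m^2 - 7*sqrt(2)*m/2 - 2*m + 7*sqrt(2)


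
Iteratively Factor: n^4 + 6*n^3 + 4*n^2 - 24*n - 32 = (n + 2)*(n^3 + 4*n^2 - 4*n - 16) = (n + 2)^2*(n^2 + 2*n - 8) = (n - 2)*(n + 2)^2*(n + 4)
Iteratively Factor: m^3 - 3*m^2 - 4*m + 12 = (m + 2)*(m^2 - 5*m + 6) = (m - 2)*(m + 2)*(m - 3)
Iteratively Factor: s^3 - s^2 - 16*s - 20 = (s + 2)*(s^2 - 3*s - 10) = (s + 2)^2*(s - 5)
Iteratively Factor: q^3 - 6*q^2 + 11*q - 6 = (q - 1)*(q^2 - 5*q + 6) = (q - 3)*(q - 1)*(q - 2)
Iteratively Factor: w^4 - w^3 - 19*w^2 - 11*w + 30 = (w + 2)*(w^3 - 3*w^2 - 13*w + 15) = (w - 5)*(w + 2)*(w^2 + 2*w - 3) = (w - 5)*(w + 2)*(w + 3)*(w - 1)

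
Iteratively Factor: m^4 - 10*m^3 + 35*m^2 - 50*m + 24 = (m - 2)*(m^3 - 8*m^2 + 19*m - 12) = (m - 3)*(m - 2)*(m^2 - 5*m + 4) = (m - 4)*(m - 3)*(m - 2)*(m - 1)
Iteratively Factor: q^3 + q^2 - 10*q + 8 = (q - 2)*(q^2 + 3*q - 4) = (q - 2)*(q - 1)*(q + 4)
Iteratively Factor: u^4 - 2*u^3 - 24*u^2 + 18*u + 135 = (u + 3)*(u^3 - 5*u^2 - 9*u + 45) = (u - 3)*(u + 3)*(u^2 - 2*u - 15) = (u - 3)*(u + 3)^2*(u - 5)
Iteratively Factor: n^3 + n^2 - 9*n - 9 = (n + 3)*(n^2 - 2*n - 3) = (n - 3)*(n + 3)*(n + 1)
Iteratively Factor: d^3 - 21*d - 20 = (d + 4)*(d^2 - 4*d - 5) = (d + 1)*(d + 4)*(d - 5)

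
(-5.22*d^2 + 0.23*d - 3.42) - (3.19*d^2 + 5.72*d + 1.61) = -8.41*d^2 - 5.49*d - 5.03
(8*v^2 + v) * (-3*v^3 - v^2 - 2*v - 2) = -24*v^5 - 11*v^4 - 17*v^3 - 18*v^2 - 2*v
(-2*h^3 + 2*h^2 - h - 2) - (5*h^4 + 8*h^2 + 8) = -5*h^4 - 2*h^3 - 6*h^2 - h - 10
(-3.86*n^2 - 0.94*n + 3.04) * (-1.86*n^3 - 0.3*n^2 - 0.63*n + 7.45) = 7.1796*n^5 + 2.9064*n^4 - 2.9406*n^3 - 29.0768*n^2 - 8.9182*n + 22.648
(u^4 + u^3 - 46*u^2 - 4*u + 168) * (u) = u^5 + u^4 - 46*u^3 - 4*u^2 + 168*u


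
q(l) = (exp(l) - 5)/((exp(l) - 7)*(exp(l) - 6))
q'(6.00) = 0.00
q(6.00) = 0.00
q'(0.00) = -0.02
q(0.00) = -0.13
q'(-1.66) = -0.00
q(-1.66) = -0.12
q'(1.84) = 46.16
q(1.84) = -6.22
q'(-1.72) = -0.00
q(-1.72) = -0.12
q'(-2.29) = -0.00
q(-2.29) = -0.12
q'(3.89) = -0.03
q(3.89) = 0.02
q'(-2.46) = -0.00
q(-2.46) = -0.12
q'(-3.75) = -0.00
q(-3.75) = -0.12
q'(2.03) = -37.46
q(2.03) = 2.64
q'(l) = exp(l)/((exp(l) - 7)*(exp(l) - 6)) - (exp(l) - 5)*exp(l)/((exp(l) - 7)*(exp(l) - 6)^2) - (exp(l) - 5)*exp(l)/((exp(l) - 7)^2*(exp(l) - 6)) = (-exp(2*l) + 10*exp(l) - 23)*exp(l)/(exp(4*l) - 26*exp(3*l) + 253*exp(2*l) - 1092*exp(l) + 1764)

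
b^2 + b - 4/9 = (b - 1/3)*(b + 4/3)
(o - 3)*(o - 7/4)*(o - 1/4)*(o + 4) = o^4 - o^3 - 217*o^2/16 + 391*o/16 - 21/4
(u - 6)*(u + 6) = u^2 - 36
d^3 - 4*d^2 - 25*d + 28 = (d - 7)*(d - 1)*(d + 4)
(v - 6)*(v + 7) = v^2 + v - 42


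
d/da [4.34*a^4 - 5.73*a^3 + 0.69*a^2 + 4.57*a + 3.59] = 17.36*a^3 - 17.19*a^2 + 1.38*a + 4.57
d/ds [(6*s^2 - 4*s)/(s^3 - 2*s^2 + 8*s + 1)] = 2*(-3*s^4 + 4*s^3 + 20*s^2 + 6*s - 2)/(s^6 - 4*s^5 + 20*s^4 - 30*s^3 + 60*s^2 + 16*s + 1)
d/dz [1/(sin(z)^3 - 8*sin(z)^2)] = (16 - 3*sin(z))*cos(z)/((sin(z) - 8)^2*sin(z)^3)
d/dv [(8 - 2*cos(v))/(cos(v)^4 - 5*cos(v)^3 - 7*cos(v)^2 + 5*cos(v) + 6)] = 2*(-3*cos(v)^3 + 29*cos(v)^2 - 82*cos(v) + 26)/((cos(v) - 6)^2*(cos(v) + 1)*sin(v)^3)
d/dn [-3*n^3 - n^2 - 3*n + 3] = -9*n^2 - 2*n - 3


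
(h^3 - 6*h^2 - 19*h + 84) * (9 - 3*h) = -3*h^4 + 27*h^3 + 3*h^2 - 423*h + 756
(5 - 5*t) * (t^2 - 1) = -5*t^3 + 5*t^2 + 5*t - 5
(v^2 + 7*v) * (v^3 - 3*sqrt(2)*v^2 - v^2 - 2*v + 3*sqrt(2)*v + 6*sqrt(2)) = v^5 - 3*sqrt(2)*v^4 + 6*v^4 - 18*sqrt(2)*v^3 - 9*v^3 - 14*v^2 + 27*sqrt(2)*v^2 + 42*sqrt(2)*v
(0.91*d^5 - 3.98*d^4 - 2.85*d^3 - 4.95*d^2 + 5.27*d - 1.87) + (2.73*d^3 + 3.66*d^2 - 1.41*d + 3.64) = 0.91*d^5 - 3.98*d^4 - 0.12*d^3 - 1.29*d^2 + 3.86*d + 1.77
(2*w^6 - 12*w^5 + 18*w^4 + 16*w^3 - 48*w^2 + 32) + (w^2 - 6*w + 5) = 2*w^6 - 12*w^5 + 18*w^4 + 16*w^3 - 47*w^2 - 6*w + 37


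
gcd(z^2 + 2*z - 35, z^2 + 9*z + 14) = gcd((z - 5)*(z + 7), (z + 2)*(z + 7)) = z + 7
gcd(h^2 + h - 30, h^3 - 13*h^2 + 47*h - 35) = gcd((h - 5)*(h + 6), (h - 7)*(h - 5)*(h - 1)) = h - 5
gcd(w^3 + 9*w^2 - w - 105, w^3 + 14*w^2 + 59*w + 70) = w^2 + 12*w + 35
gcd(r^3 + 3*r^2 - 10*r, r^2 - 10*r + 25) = 1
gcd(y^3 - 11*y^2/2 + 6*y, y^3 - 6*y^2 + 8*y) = y^2 - 4*y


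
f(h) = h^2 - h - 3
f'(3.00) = 5.00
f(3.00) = 3.00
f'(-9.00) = -19.00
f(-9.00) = 87.00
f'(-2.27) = -5.54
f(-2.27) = 4.42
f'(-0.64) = -2.28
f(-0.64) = -1.95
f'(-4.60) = -10.20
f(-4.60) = 22.76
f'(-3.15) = -7.30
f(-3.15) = 10.07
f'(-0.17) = -1.34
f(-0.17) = -2.80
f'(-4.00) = -9.00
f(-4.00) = 17.00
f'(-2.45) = -5.90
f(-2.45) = 5.45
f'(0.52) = 0.04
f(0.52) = -3.25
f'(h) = 2*h - 1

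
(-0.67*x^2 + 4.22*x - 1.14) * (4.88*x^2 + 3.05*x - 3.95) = -3.2696*x^4 + 18.5501*x^3 + 9.9543*x^2 - 20.146*x + 4.503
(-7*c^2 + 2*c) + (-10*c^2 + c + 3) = -17*c^2 + 3*c + 3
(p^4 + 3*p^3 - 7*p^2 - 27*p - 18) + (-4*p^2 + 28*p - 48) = p^4 + 3*p^3 - 11*p^2 + p - 66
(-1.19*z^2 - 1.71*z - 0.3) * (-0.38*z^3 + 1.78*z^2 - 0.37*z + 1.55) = 0.4522*z^5 - 1.4684*z^4 - 2.4895*z^3 - 1.7458*z^2 - 2.5395*z - 0.465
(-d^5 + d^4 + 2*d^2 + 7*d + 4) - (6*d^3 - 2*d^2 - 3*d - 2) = -d^5 + d^4 - 6*d^3 + 4*d^2 + 10*d + 6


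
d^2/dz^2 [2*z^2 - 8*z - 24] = 4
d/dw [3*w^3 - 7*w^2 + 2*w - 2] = 9*w^2 - 14*w + 2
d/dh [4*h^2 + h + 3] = 8*h + 1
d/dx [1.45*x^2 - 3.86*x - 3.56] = 2.9*x - 3.86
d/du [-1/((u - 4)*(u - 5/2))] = 2*(4*u - 13)/((u - 4)^2*(2*u - 5)^2)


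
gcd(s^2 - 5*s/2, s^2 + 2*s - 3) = 1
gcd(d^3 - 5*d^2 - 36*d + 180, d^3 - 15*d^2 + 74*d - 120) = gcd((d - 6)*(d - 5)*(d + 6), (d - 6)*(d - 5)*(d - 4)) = d^2 - 11*d + 30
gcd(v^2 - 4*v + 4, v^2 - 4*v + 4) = v^2 - 4*v + 4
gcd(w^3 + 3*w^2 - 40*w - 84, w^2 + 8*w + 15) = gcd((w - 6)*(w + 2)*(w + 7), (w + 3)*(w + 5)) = 1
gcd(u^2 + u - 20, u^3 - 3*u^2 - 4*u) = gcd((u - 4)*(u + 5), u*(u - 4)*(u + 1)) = u - 4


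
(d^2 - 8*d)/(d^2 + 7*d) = (d - 8)/(d + 7)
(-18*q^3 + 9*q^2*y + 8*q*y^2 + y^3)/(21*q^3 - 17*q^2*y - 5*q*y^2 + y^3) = (6*q + y)/(-7*q + y)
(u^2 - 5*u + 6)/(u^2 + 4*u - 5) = (u^2 - 5*u + 6)/(u^2 + 4*u - 5)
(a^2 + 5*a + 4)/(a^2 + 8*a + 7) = (a + 4)/(a + 7)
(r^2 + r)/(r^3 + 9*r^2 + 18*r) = (r + 1)/(r^2 + 9*r + 18)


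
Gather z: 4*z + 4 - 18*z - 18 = -14*z - 14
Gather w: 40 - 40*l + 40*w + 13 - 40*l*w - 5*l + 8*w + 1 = -45*l + w*(48 - 40*l) + 54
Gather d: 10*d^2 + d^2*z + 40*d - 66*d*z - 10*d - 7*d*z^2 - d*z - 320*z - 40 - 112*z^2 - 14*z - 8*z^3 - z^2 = d^2*(z + 10) + d*(-7*z^2 - 67*z + 30) - 8*z^3 - 113*z^2 - 334*z - 40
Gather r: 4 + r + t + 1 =r + t + 5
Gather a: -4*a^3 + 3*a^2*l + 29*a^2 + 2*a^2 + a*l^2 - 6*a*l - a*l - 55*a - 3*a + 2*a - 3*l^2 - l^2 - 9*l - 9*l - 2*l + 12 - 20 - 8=-4*a^3 + a^2*(3*l + 31) + a*(l^2 - 7*l - 56) - 4*l^2 - 20*l - 16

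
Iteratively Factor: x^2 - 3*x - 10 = (x + 2)*(x - 5)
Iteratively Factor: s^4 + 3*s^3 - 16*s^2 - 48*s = (s)*(s^3 + 3*s^2 - 16*s - 48) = s*(s - 4)*(s^2 + 7*s + 12) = s*(s - 4)*(s + 4)*(s + 3)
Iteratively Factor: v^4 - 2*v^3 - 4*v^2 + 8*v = (v - 2)*(v^3 - 4*v) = (v - 2)^2*(v^2 + 2*v) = v*(v - 2)^2*(v + 2)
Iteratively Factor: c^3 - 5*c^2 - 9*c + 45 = (c - 3)*(c^2 - 2*c - 15) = (c - 3)*(c + 3)*(c - 5)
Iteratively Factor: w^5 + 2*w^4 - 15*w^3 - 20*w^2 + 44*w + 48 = (w + 4)*(w^4 - 2*w^3 - 7*w^2 + 8*w + 12) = (w + 2)*(w + 4)*(w^3 - 4*w^2 + w + 6) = (w - 3)*(w + 2)*(w + 4)*(w^2 - w - 2) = (w - 3)*(w - 2)*(w + 2)*(w + 4)*(w + 1)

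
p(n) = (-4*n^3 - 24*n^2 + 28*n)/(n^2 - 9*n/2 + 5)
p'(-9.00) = -3.04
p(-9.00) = 5.69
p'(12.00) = -2.28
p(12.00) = -105.60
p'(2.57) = 57716.05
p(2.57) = -3871.08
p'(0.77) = -3.96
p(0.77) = 2.59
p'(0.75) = -3.10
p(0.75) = 2.66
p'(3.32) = 337.21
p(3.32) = -293.75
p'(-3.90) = -1.18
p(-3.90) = -6.28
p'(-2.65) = 0.09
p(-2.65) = -7.03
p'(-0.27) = 5.20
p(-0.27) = -1.47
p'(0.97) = -17.99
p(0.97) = 0.59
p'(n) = (9/2 - 2*n)*(-4*n^3 - 24*n^2 + 28*n)/(n^2 - 9*n/2 + 5)^2 + (-12*n^2 - 48*n + 28)/(n^2 - 9*n/2 + 5)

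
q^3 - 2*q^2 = q^2*(q - 2)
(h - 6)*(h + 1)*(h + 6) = h^3 + h^2 - 36*h - 36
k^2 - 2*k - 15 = (k - 5)*(k + 3)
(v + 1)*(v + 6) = v^2 + 7*v + 6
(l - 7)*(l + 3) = l^2 - 4*l - 21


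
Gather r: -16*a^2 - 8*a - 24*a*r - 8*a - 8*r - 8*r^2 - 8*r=-16*a^2 - 16*a - 8*r^2 + r*(-24*a - 16)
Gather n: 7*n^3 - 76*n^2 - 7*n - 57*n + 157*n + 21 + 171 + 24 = 7*n^3 - 76*n^2 + 93*n + 216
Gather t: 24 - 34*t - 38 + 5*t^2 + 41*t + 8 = 5*t^2 + 7*t - 6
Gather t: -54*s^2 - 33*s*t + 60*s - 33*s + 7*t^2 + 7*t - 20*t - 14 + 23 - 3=-54*s^2 + 27*s + 7*t^2 + t*(-33*s - 13) + 6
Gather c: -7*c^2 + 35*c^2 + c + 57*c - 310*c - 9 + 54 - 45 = 28*c^2 - 252*c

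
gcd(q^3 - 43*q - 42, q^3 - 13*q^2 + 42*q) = q - 7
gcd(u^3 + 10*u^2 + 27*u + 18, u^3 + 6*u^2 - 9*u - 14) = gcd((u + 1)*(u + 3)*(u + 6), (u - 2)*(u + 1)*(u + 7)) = u + 1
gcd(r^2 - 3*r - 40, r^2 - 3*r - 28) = 1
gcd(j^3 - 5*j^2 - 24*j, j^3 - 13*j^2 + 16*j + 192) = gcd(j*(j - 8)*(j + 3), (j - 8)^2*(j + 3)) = j^2 - 5*j - 24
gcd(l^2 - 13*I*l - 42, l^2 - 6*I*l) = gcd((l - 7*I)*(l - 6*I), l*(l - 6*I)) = l - 6*I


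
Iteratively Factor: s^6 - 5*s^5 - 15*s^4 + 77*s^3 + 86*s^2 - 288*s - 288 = (s + 1)*(s^5 - 6*s^4 - 9*s^3 + 86*s^2 - 288) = (s - 3)*(s + 1)*(s^4 - 3*s^3 - 18*s^2 + 32*s + 96) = (s - 4)*(s - 3)*(s + 1)*(s^3 + s^2 - 14*s - 24) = (s - 4)*(s - 3)*(s + 1)*(s + 2)*(s^2 - s - 12) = (s - 4)*(s - 3)*(s + 1)*(s + 2)*(s + 3)*(s - 4)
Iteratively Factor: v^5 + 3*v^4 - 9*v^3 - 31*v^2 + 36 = (v - 1)*(v^4 + 4*v^3 - 5*v^2 - 36*v - 36) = (v - 3)*(v - 1)*(v^3 + 7*v^2 + 16*v + 12) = (v - 3)*(v - 1)*(v + 2)*(v^2 + 5*v + 6) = (v - 3)*(v - 1)*(v + 2)*(v + 3)*(v + 2)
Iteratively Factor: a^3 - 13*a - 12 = (a + 1)*(a^2 - a - 12) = (a + 1)*(a + 3)*(a - 4)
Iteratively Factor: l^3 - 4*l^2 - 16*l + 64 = (l - 4)*(l^2 - 16) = (l - 4)*(l + 4)*(l - 4)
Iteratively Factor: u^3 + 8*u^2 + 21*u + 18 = (u + 3)*(u^2 + 5*u + 6) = (u + 3)^2*(u + 2)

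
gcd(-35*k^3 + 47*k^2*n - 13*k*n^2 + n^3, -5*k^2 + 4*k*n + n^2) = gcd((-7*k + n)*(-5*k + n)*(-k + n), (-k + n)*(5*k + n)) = k - n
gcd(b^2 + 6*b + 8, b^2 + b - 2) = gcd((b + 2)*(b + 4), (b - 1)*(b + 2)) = b + 2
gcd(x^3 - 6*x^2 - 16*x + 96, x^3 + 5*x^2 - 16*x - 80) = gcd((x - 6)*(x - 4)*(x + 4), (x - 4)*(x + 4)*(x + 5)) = x^2 - 16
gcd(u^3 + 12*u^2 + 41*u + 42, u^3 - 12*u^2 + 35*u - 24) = 1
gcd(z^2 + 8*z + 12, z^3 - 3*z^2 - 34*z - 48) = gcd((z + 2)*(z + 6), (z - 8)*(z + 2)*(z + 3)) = z + 2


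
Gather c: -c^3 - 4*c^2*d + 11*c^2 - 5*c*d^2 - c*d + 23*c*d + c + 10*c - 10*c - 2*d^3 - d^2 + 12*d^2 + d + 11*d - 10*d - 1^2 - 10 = -c^3 + c^2*(11 - 4*d) + c*(-5*d^2 + 22*d + 1) - 2*d^3 + 11*d^2 + 2*d - 11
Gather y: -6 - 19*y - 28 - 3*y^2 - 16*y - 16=-3*y^2 - 35*y - 50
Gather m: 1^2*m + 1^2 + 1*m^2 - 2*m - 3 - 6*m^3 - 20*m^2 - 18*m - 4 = -6*m^3 - 19*m^2 - 19*m - 6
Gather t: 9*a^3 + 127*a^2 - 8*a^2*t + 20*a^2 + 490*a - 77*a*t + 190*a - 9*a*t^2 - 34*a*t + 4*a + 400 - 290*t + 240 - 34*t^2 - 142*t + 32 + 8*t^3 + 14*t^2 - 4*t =9*a^3 + 147*a^2 + 684*a + 8*t^3 + t^2*(-9*a - 20) + t*(-8*a^2 - 111*a - 436) + 672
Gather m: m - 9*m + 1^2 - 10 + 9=-8*m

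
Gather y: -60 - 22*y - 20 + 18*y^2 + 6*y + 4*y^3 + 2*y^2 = 4*y^3 + 20*y^2 - 16*y - 80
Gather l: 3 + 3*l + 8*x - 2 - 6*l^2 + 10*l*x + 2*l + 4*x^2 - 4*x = -6*l^2 + l*(10*x + 5) + 4*x^2 + 4*x + 1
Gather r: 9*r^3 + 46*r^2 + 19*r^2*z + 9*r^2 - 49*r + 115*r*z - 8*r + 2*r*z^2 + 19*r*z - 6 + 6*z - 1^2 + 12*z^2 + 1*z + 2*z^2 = 9*r^3 + r^2*(19*z + 55) + r*(2*z^2 + 134*z - 57) + 14*z^2 + 7*z - 7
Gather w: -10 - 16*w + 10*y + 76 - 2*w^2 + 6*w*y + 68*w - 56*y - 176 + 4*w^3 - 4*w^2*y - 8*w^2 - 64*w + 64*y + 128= 4*w^3 + w^2*(-4*y - 10) + w*(6*y - 12) + 18*y + 18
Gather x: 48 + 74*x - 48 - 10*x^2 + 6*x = -10*x^2 + 80*x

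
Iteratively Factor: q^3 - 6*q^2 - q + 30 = (q - 5)*(q^2 - q - 6) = (q - 5)*(q - 3)*(q + 2)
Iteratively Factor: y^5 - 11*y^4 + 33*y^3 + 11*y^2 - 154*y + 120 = (y + 2)*(y^4 - 13*y^3 + 59*y^2 - 107*y + 60) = (y - 4)*(y + 2)*(y^3 - 9*y^2 + 23*y - 15) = (y - 4)*(y - 1)*(y + 2)*(y^2 - 8*y + 15) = (y - 4)*(y - 3)*(y - 1)*(y + 2)*(y - 5)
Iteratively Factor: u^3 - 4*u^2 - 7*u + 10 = (u - 1)*(u^2 - 3*u - 10) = (u - 1)*(u + 2)*(u - 5)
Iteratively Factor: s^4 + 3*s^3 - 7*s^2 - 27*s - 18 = (s + 3)*(s^3 - 7*s - 6) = (s - 3)*(s + 3)*(s^2 + 3*s + 2) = (s - 3)*(s + 2)*(s + 3)*(s + 1)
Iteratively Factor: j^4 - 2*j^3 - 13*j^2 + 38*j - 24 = (j + 4)*(j^3 - 6*j^2 + 11*j - 6) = (j - 1)*(j + 4)*(j^2 - 5*j + 6) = (j - 2)*(j - 1)*(j + 4)*(j - 3)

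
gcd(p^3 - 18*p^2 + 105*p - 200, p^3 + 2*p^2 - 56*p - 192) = p - 8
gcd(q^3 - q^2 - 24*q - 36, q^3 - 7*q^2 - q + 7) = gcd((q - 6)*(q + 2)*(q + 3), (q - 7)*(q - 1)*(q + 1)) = 1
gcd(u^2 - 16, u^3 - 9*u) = 1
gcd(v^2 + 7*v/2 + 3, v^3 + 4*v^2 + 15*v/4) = v + 3/2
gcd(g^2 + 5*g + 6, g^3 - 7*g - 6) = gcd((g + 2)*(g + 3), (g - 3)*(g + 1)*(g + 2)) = g + 2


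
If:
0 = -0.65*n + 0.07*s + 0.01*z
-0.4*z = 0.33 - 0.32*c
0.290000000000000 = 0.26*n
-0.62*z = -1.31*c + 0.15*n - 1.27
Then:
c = -1.98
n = 1.12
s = 10.70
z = -2.41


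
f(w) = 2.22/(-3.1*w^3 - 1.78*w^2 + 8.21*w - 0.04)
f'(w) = 2.22*(9.3*w^2 + 3.56*w - 8.21)/(-3.1*w^3 - 1.78*w^2 + 8.21*w - 0.04)^2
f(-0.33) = -0.78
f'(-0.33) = -2.32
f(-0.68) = -0.41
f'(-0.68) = -0.47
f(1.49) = -1.10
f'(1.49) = 9.71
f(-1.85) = -1.31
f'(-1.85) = 13.20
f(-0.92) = -0.33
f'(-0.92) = -0.18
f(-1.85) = -1.31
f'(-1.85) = 13.20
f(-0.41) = -0.64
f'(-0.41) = -1.48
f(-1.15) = -0.31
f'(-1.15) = -0.00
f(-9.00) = 0.00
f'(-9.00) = 0.00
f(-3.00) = 0.05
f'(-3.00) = 0.08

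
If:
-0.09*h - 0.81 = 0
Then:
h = -9.00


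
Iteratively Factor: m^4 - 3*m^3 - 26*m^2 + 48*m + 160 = (m + 2)*(m^3 - 5*m^2 - 16*m + 80) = (m - 5)*(m + 2)*(m^2 - 16) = (m - 5)*(m + 2)*(m + 4)*(m - 4)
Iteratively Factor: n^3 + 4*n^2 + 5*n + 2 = (n + 1)*(n^2 + 3*n + 2) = (n + 1)^2*(n + 2)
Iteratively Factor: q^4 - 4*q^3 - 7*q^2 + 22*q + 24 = (q + 1)*(q^3 - 5*q^2 - 2*q + 24) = (q - 4)*(q + 1)*(q^2 - q - 6) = (q - 4)*(q - 3)*(q + 1)*(q + 2)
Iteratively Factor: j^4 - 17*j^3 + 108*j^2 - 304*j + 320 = (j - 4)*(j^3 - 13*j^2 + 56*j - 80) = (j - 4)^2*(j^2 - 9*j + 20) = (j - 5)*(j - 4)^2*(j - 4)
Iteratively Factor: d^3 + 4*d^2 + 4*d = (d + 2)*(d^2 + 2*d) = (d + 2)^2*(d)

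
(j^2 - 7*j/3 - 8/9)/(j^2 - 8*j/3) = (j + 1/3)/j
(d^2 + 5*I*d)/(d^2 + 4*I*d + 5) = d/(d - I)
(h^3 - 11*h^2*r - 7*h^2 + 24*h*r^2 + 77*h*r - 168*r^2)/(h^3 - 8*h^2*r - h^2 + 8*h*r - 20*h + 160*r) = (h^2 - 3*h*r - 7*h + 21*r)/(h^2 - h - 20)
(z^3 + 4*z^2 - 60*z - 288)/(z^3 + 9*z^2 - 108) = (z - 8)/(z - 3)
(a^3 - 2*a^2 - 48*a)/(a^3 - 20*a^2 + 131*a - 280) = a*(a + 6)/(a^2 - 12*a + 35)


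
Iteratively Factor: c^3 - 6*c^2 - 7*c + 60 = (c + 3)*(c^2 - 9*c + 20) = (c - 5)*(c + 3)*(c - 4)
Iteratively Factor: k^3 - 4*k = (k + 2)*(k^2 - 2*k) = k*(k + 2)*(k - 2)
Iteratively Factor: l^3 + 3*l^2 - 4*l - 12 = (l + 2)*(l^2 + l - 6) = (l - 2)*(l + 2)*(l + 3)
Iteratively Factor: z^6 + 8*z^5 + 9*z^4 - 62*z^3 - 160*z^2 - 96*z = (z + 2)*(z^5 + 6*z^4 - 3*z^3 - 56*z^2 - 48*z) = (z - 3)*(z + 2)*(z^4 + 9*z^3 + 24*z^2 + 16*z) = z*(z - 3)*(z + 2)*(z^3 + 9*z^2 + 24*z + 16) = z*(z - 3)*(z + 1)*(z + 2)*(z^2 + 8*z + 16) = z*(z - 3)*(z + 1)*(z + 2)*(z + 4)*(z + 4)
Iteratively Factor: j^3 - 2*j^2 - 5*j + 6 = (j + 2)*(j^2 - 4*j + 3) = (j - 1)*(j + 2)*(j - 3)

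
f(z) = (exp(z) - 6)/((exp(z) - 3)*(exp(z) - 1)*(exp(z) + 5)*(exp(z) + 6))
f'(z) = -(exp(z) - 6)*exp(z)/((exp(z) - 3)*(exp(z) - 1)*(exp(z) + 5)*(exp(z) + 6)^2) - (exp(z) - 6)*exp(z)/((exp(z) - 3)*(exp(z) - 1)*(exp(z) + 5)^2*(exp(z) + 6)) - (exp(z) - 6)*exp(z)/((exp(z) - 3)*(exp(z) - 1)^2*(exp(z) + 5)*(exp(z) + 6)) - (exp(z) - 6)*exp(z)/((exp(z) - 3)^2*(exp(z) - 1)*(exp(z) + 5)*(exp(z) + 6)) + exp(z)/((exp(z) - 3)*(exp(z) - 1)*(exp(z) + 5)*(exp(z) + 6)) = (-3*exp(4*z) + 10*exp(3*z) + 137*exp(2*z) - 132*exp(z) - 432)*exp(z)/(exp(8*z) + 14*exp(7*z) + 27*exp(6*z) - 328*exp(5*z) - 917*exp(4*z) + 3174*exp(3*z) + 5589*exp(2*z) - 15660*exp(z) + 8100)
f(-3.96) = -0.07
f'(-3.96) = -0.00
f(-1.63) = -0.08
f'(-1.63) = -0.02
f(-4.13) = -0.07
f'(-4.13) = -0.00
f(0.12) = 0.47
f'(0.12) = -4.12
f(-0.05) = -1.22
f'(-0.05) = -23.80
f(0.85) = 0.07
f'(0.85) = 0.04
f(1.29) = -0.02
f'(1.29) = 0.16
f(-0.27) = -0.25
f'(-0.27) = -0.81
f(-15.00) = -0.07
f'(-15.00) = 0.00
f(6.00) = 0.00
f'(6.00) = 0.00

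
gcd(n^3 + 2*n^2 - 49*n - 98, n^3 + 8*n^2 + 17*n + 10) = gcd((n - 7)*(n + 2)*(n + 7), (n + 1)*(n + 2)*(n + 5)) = n + 2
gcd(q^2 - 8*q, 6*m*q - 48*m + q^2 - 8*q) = q - 8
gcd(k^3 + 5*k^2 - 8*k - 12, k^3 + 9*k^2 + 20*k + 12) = k^2 + 7*k + 6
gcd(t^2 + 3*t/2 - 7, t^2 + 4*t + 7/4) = t + 7/2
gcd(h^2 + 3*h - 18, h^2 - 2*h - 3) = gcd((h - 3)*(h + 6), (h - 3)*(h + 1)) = h - 3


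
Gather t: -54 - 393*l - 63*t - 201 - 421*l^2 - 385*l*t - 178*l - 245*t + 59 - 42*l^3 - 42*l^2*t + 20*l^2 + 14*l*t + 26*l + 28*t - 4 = -42*l^3 - 401*l^2 - 545*l + t*(-42*l^2 - 371*l - 280) - 200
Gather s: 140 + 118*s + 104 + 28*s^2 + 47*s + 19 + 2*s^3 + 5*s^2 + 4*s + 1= 2*s^3 + 33*s^2 + 169*s + 264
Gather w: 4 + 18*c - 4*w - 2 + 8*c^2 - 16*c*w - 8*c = 8*c^2 + 10*c + w*(-16*c - 4) + 2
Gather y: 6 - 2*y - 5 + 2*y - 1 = 0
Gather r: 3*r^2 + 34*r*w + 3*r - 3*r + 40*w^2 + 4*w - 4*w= 3*r^2 + 34*r*w + 40*w^2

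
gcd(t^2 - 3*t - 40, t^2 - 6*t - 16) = t - 8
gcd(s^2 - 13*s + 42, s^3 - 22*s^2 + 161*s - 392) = s - 7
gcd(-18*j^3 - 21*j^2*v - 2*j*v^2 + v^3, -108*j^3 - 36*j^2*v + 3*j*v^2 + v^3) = -18*j^2 - 3*j*v + v^2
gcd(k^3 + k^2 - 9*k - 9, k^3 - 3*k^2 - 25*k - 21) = k^2 + 4*k + 3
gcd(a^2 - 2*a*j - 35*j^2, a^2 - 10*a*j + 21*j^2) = a - 7*j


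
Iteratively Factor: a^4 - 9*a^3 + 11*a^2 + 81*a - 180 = (a - 5)*(a^3 - 4*a^2 - 9*a + 36) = (a - 5)*(a + 3)*(a^2 - 7*a + 12) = (a - 5)*(a - 4)*(a + 3)*(a - 3)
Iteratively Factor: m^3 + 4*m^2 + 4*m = (m)*(m^2 + 4*m + 4) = m*(m + 2)*(m + 2)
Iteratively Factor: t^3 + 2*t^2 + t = (t + 1)*(t^2 + t) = t*(t + 1)*(t + 1)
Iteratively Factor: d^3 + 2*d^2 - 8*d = (d - 2)*(d^2 + 4*d) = (d - 2)*(d + 4)*(d)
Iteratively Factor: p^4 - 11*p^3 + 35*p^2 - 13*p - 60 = (p - 5)*(p^3 - 6*p^2 + 5*p + 12) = (p - 5)*(p - 4)*(p^2 - 2*p - 3) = (p - 5)*(p - 4)*(p + 1)*(p - 3)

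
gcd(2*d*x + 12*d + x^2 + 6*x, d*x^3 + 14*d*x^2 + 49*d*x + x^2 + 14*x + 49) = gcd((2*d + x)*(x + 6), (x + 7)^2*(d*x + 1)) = 1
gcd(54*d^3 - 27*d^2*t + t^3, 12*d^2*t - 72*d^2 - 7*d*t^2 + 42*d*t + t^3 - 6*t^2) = -3*d + t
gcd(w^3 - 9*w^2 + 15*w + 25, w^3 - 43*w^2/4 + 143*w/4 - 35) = w - 5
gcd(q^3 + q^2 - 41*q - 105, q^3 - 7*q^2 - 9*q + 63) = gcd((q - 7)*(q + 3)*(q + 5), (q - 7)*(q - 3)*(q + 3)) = q^2 - 4*q - 21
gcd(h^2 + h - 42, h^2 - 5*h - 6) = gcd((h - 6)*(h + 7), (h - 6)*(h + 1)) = h - 6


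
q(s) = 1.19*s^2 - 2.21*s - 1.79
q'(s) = 2.38*s - 2.21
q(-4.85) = 36.92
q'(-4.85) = -13.75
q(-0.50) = -0.39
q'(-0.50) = -3.40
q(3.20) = 3.32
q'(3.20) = 5.41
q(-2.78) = 13.55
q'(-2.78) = -8.83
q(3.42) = 4.57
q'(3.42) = 5.93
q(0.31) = -2.36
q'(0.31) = -1.47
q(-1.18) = 2.47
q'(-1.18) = -5.02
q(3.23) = 3.49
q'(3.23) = 5.48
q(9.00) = 74.71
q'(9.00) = 19.21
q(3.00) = 2.29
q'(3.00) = 4.93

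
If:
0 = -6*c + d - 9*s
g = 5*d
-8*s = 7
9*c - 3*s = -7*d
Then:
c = 35/34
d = -231/136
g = -1155/136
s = -7/8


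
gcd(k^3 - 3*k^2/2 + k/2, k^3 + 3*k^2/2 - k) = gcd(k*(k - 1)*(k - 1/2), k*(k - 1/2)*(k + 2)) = k^2 - k/2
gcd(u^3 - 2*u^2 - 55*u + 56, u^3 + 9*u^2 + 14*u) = u + 7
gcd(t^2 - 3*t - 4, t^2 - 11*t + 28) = t - 4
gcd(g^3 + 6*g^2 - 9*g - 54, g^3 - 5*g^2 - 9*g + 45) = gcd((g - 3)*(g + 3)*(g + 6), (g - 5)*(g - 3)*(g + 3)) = g^2 - 9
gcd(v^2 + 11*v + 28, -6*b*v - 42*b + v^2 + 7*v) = v + 7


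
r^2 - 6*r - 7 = (r - 7)*(r + 1)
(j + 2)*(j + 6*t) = j^2 + 6*j*t + 2*j + 12*t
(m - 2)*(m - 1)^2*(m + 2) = m^4 - 2*m^3 - 3*m^2 + 8*m - 4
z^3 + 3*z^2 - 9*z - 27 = (z - 3)*(z + 3)^2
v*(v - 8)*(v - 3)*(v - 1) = v^4 - 12*v^3 + 35*v^2 - 24*v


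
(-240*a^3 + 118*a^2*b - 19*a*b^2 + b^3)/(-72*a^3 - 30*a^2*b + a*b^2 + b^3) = (40*a^2 - 13*a*b + b^2)/(12*a^2 + 7*a*b + b^2)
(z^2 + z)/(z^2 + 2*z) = (z + 1)/(z + 2)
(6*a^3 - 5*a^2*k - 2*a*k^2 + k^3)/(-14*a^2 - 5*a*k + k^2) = (-3*a^2 + 4*a*k - k^2)/(7*a - k)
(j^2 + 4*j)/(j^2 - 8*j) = (j + 4)/(j - 8)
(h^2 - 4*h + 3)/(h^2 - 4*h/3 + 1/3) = 3*(h - 3)/(3*h - 1)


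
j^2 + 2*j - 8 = (j - 2)*(j + 4)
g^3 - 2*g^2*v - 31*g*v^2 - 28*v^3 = (g - 7*v)*(g + v)*(g + 4*v)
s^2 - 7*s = s*(s - 7)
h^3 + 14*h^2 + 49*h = h*(h + 7)^2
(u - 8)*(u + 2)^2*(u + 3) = u^4 - u^3 - 40*u^2 - 116*u - 96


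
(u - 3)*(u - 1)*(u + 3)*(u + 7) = u^4 + 6*u^3 - 16*u^2 - 54*u + 63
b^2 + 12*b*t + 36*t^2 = (b + 6*t)^2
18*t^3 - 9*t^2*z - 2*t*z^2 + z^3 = (-3*t + z)*(-2*t + z)*(3*t + z)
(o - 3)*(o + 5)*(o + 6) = o^3 + 8*o^2 - 3*o - 90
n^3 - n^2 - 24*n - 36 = (n - 6)*(n + 2)*(n + 3)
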